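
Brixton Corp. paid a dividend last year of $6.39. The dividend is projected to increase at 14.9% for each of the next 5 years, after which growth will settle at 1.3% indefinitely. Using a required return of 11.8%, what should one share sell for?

$105.39

Two-stage DDM. Project D₁…D_5 at 0.149, terminal growth 0.013, discount at r = 0.118.
D_1 = 7.3421
D_2 = 8.4361
D_3 = 9.6931
D_4 = 11.1373
D_5 = 12.7968
Terminal value at t=5: TV = D_6/(r−g) = 12.9631/(0.118−0.013) = 123.4585
P₀ = 7.3421/(1+0.118)^1 + 8.4361/(1+0.118)^2 + 9.6931/(1+0.118)^3 + 11.1373/(1+0.118)^4 + 12.7968/(1+0.118)^5 + 123.4585/(1+0.118)^5 = 105.3906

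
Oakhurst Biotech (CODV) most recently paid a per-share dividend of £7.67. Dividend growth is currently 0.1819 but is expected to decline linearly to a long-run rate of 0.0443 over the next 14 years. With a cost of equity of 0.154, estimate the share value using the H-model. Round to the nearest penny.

H-model: P₀ = D₀[(1+g_L) + H(g_S−g_L)]/(r−g_L), with H = 14/2 = 7.
P₀ = 7.67 × [(1+0.0443) + 7×(0.1819−0.0443)] / (0.154−0.0443)
   = 7.67 × 2.0075 / 0.1097 = 140.3603

£140.36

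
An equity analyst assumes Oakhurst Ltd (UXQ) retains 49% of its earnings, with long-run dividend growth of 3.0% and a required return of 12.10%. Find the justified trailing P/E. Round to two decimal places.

5.77

Payout ratio b = 1 − 0.49 = 0.51.
Justified trailing P/E = b(1+g)/(r−g) = 0.51×(1+0.03)/(0.121−0.03) = 5.7725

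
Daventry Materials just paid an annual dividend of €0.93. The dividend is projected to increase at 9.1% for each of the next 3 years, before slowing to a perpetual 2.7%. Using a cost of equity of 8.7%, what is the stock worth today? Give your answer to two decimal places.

€18.91

Two-stage DDM. Project D₁…D_3 at 0.091, terminal growth 0.027, discount at r = 0.087.
D_1 = 1.0146
D_2 = 1.1070
D_3 = 1.2077
Terminal value at t=3: TV = D_4/(r−g) = 1.2403/(0.087−0.027) = 20.6717
P₀ = 1.0146/(1+0.087)^1 + 1.1070/(1+0.087)^2 + 1.2077/(1+0.087)^3 + 20.6717/(1+0.087)^3 = 18.9055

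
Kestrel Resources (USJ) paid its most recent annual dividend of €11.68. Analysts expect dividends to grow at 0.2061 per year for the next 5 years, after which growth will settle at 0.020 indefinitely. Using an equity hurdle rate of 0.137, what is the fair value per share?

€206.71

Two-stage DDM. Project D₁…D_5 at 0.2061, terminal growth 0.02, discount at r = 0.137.
D_1 = 14.0872
D_2 = 16.9906
D_3 = 20.4924
D_4 = 24.7159
D_5 = 29.8098
Terminal value at t=5: TV = D_6/(r−g) = 30.4060/(0.137−0.02) = 259.8805
P₀ = 14.0872/(1+0.137)^1 + 16.9906/(1+0.137)^2 + 20.4924/(1+0.137)^3 + 24.7159/(1+0.137)^4 + 29.8098/(1+0.137)^5 + 259.8805/(1+0.137)^5 = 206.7146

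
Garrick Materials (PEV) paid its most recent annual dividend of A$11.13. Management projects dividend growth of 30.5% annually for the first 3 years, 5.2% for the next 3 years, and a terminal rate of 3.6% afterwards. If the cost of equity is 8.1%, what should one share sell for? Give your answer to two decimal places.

Three-stage DDM. Project D₁…D_6; terminal Gordon value at t=6 with g = 0.036; discount at r = 0.081.
D_1 = 14.5247
D_2 = 18.9547
D_3 = 24.7358
D_4 = 26.0221
D_5 = 27.3753
D_6 = 28.7988
TV_6 = 29.8355/(0.081−0.036) = 663.0117
P₀ = Σ Dₜ/(1+r)ᵗ + TV_6/(1+r)^6 = 520.3837

A$520.38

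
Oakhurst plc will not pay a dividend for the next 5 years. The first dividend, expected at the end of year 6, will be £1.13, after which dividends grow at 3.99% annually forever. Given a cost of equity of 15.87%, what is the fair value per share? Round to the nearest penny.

£4.55

Deferred-dividend DDM. At t=5 the remaining stream is a growing perpetuity with first payment D_6 = 1.13.
V_5 = D_6/(r−g) = 1.13/(0.1587−0.0399) = 9.5118
P₀ = V_5/(1+r)^5 = 9.5118/(1+0.1587)^5 = 4.5541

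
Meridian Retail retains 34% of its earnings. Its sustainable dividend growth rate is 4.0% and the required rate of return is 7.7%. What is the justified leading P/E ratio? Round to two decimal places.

Payout ratio b = 1 − 0.34 = 0.66.
Justified leading P/E = b/(r−g) = 0.66/(0.077−0.04) = 17.8378

17.84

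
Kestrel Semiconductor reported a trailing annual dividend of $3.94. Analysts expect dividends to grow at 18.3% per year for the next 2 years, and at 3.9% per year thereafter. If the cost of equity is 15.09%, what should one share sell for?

$46.87

Two-stage DDM. Project D₁…D_2 at 0.183, terminal growth 0.039, discount at r = 0.1509.
D_1 = 4.6610
D_2 = 5.5140
Terminal value at t=2: TV = D_3/(r−g) = 5.7290/(0.1509−0.039) = 51.1978
P₀ = 4.6610/(1+0.1509)^1 + 5.5140/(1+0.1509)^2 + 51.1978/(1+0.1509)^2 = 46.8651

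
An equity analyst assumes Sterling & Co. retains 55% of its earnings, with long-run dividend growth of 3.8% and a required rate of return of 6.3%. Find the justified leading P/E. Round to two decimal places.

Payout ratio b = 1 − 0.55 = 0.45.
Justified leading P/E = b/(r−g) = 0.45/(0.063−0.038) = 18.0000

18.00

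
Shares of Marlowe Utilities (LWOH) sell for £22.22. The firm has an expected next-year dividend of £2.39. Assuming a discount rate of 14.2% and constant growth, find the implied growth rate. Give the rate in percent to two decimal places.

From P₀ = D₁/(r − g), the implied growth is g = r − D₁/P₀.
g = 0.142 − 2.39/22.22 = 0.142 − 0.10756 = 0.03444

3.44%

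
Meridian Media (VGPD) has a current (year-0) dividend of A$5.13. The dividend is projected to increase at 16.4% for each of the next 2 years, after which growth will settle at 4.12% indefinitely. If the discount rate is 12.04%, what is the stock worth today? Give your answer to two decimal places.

Two-stage DDM. Project D₁…D_2 at 0.164, terminal growth 0.0412, discount at r = 0.1204.
D_1 = 5.9713
D_2 = 6.9506
Terminal value at t=2: TV = D_3/(r−g) = 7.2370/(0.1204−0.0412) = 91.3760
P₀ = 5.9713/(1+0.1204)^1 + 6.9506/(1+0.1204)^2 + 91.3760/(1+0.1204)^2 = 83.6591

A$83.66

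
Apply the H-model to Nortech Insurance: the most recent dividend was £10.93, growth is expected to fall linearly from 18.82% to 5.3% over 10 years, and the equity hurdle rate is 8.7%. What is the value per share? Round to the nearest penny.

£555.82

H-model: P₀ = D₀[(1+g_L) + H(g_S−g_L)]/(r−g_L), with H = 10/2 = 5.
P₀ = 10.93 × [(1+0.053) + 5×(0.1882−0.053)] / (0.087−0.053)
   = 10.93 × 1.7290 / 0.034 = 555.8226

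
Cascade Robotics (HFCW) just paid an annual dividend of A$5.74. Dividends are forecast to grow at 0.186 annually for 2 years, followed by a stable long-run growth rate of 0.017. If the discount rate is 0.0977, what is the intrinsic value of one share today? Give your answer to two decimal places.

A$97.34

Two-stage DDM. Project D₁…D_2 at 0.186, terminal growth 0.017, discount at r = 0.0977.
D_1 = 6.8076
D_2 = 8.0739
Terminal value at t=2: TV = D_3/(r−g) = 8.2111/(0.0977−0.017) = 101.7487
P₀ = 6.8076/(1+0.0977)^1 + 8.0739/(1+0.0977)^2 + 101.7487/(1+0.0977)^2 = 97.3449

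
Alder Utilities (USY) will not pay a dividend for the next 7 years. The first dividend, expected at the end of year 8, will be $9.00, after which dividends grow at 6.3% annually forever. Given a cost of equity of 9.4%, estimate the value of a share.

Deferred-dividend DDM. At t=7 the remaining stream is a growing perpetuity with first payment D_8 = 9.00.
V_7 = D_8/(r−g) = 9.00/(0.094−0.063) = 290.3226
P₀ = V_7/(1+r)^7 = 290.3226/(1+0.094)^7 = 154.7959

$154.80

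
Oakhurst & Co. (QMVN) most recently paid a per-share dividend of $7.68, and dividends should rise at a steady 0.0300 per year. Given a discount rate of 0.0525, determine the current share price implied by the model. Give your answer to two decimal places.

Gordon growth model: P₀ = D₁/(r − g). D₁ = 7.68 × (1 + 0.03) = 7.9104.
P₀ = 7.9104 / (0.0525 − 0.03) = 7.9104 / 0.0225 = 351.5733

$351.57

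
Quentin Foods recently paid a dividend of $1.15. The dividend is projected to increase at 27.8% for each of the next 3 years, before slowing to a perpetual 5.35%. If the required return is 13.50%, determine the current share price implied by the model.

$25.62

Two-stage DDM. Project D₁…D_3 at 0.278, terminal growth 0.0535, discount at r = 0.135.
D_1 = 1.4697
D_2 = 1.8783
D_3 = 2.4004
Terminal value at t=3: TV = D_4/(r−g) = 2.5289/(0.135−0.0535) = 31.0290
P₀ = 1.4697/(1+0.135)^1 + 1.8783/(1+0.135)^2 + 2.4004/(1+0.135)^3 + 31.0290/(1+0.135)^3 = 25.6163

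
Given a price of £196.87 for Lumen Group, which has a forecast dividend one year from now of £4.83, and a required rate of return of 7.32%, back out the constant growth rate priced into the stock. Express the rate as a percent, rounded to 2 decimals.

From P₀ = D₁/(r − g), the implied growth is g = r − D₁/P₀.
g = 0.0732 − 4.83/196.87 = 0.0732 − 0.02453 = 0.04867

4.87%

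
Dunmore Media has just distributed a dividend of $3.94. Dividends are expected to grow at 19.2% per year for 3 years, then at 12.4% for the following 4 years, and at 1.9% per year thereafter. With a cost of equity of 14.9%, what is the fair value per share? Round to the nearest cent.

Three-stage DDM. Project D₁…D_7; terminal Gordon value at t=7 with g = 0.019; discount at r = 0.149.
D_1 = 4.6965
D_2 = 5.5982
D_3 = 6.6731
D_4 = 7.5005
D_5 = 8.4306
D_6 = 9.4760
D_7 = 10.6510
TV_7 = 10.8534/(0.149−0.019) = 83.4874
P₀ = Σ Dₜ/(1+r)ᵗ + TV_7/(1+r)^7 = 60.9646

$60.96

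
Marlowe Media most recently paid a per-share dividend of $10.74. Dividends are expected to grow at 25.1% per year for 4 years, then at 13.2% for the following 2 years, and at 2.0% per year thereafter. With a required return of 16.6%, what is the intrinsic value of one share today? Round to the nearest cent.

Three-stage DDM. Project D₁…D_6; terminal Gordon value at t=6 with g = 0.02; discount at r = 0.166.
D_1 = 13.4357
D_2 = 16.8081
D_3 = 21.0269
D_4 = 26.3047
D_5 = 29.7769
D_6 = 33.7075
TV_6 = 34.3816/(0.166−0.02) = 235.4907
P₀ = Σ Dₜ/(1+r)ᵗ + TV_6/(1+r)^6 = 172.3199

$172.32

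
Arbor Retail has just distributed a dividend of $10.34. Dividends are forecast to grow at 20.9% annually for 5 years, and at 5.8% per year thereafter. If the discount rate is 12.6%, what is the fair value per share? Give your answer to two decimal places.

Two-stage DDM. Project D₁…D_5 at 0.209, terminal growth 0.058, discount at r = 0.126.
D_1 = 12.5011
D_2 = 15.1138
D_3 = 18.2726
D_4 = 22.0915
D_5 = 26.7087
Terminal value at t=5: TV = D_6/(r−g) = 28.2578/(0.126−0.058) = 415.5553
P₀ = 12.5011/(1+0.126)^1 + 15.1138/(1+0.126)^2 + 18.2726/(1+0.126)^3 + 22.0915/(1+0.126)^4 + 26.7087/(1+0.126)^5 + 415.5553/(1+0.126)^5 = 293.9019

$293.90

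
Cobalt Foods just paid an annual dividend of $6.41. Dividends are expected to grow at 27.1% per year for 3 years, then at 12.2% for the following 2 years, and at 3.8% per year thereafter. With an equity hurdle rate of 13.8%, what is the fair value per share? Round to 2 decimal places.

$131.68

Three-stage DDM. Project D₁…D_5; terminal Gordon value at t=5 with g = 0.038; discount at r = 0.138.
D_1 = 8.1471
D_2 = 10.3550
D_3 = 13.1612
D_4 = 14.7668
D_5 = 16.5684
TV_5 = 17.1980/(0.138−0.038) = 171.9799
P₀ = Σ Dₜ/(1+r)ᵗ + TV_5/(1+r)^5 = 131.6797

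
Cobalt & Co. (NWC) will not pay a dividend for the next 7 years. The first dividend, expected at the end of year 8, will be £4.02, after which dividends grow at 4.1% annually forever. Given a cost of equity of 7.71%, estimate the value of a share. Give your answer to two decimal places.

£66.21

Deferred-dividend DDM. At t=7 the remaining stream is a growing perpetuity with first payment D_8 = 4.02.
V_7 = D_8/(r−g) = 4.02/(0.0771−0.041) = 111.3573
P₀ = V_7/(1+r)^7 = 111.3573/(1+0.0771)^7 = 66.2105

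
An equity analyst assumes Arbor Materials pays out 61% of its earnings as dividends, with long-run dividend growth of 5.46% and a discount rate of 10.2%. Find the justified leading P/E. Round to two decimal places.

Justified leading P/E = b/(r−g) = 0.61/(0.102−0.0546) = 12.8692

12.87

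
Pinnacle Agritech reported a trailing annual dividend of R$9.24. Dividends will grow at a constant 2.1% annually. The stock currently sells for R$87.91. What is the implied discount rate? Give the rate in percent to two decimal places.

Rearranging the constant-growth DDM: r = D₁/P₀ + g.
D₁ = 9.24 × (1 + 0.021) = 9.4340.
r = 9.4340 / 87.91 + 0.021 = 0.10731 + 0.021 = 0.12831

12.83%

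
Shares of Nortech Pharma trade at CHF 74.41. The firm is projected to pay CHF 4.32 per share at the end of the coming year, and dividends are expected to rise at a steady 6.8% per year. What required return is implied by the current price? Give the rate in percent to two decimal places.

Rearranging the constant-growth DDM: r = D₁/P₀ + g.
r = 4.3200 / 74.41 + 0.068 = 0.05806 + 0.068 = 0.12606

12.61%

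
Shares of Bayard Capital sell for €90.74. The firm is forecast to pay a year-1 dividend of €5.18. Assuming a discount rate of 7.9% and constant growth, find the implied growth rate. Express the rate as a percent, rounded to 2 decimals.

2.19%

From P₀ = D₁/(r − g), the implied growth is g = r − D₁/P₀.
g = 0.079 − 5.18/90.74 = 0.079 − 0.05709 = 0.02191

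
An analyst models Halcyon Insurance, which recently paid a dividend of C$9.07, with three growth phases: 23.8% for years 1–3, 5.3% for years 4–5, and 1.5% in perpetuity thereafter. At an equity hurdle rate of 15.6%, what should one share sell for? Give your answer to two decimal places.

Three-stage DDM. Project D₁…D_5; terminal Gordon value at t=5 with g = 0.015; discount at r = 0.156.
D_1 = 11.2287
D_2 = 13.9011
D_3 = 17.2095
D_4 = 18.1216
D_5 = 19.0821
TV_5 = 19.3683/(0.156−0.015) = 137.3640
P₀ = Σ Dₜ/(1+r)ᵗ + TV_5/(1+r)^5 = 117.1873

C$117.19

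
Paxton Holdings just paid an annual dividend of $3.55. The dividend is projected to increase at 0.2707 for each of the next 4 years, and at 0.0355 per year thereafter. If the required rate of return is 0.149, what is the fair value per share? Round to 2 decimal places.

$66.83

Two-stage DDM. Project D₁…D_4 at 0.2707, terminal growth 0.0355, discount at r = 0.149.
D_1 = 4.5110
D_2 = 5.7321
D_3 = 7.2838
D_4 = 9.2555
Terminal value at t=4: TV = D_5/(r−g) = 9.5841/(0.149−0.0355) = 84.4413
P₀ = 4.5110/(1+0.149)^1 + 5.7321/(1+0.149)^2 + 7.2838/(1+0.149)^3 + 9.2555/(1+0.149)^4 + 84.4413/(1+0.149)^4 = 66.8278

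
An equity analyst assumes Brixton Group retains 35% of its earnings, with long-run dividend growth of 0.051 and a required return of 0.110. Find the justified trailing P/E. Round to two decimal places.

11.58

Payout ratio b = 1 − 0.35 = 0.65.
Justified trailing P/E = b(1+g)/(r−g) = 0.65×(1+0.051)/(0.11−0.051) = 11.5788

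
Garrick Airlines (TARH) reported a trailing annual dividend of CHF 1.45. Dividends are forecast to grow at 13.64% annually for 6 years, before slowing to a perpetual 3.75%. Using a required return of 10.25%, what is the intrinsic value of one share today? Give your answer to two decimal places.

Two-stage DDM. Project D₁…D_6 at 0.1364, terminal growth 0.0375, discount at r = 0.1025.
D_1 = 1.6478
D_2 = 1.8725
D_3 = 2.1280
D_4 = 2.4182
D_5 = 2.7480
D_6 = 3.1229
Terminal value at t=6: TV = D_7/(r−g) = 3.2400/(0.1025−0.0375) = 49.8460
P₀ = 1.6478/(1+0.1025)^1 + 1.8725/(1+0.1025)^2 + 2.1280/(1+0.1025)^3 + 2.4182/(1+0.1025)^4 + 2.7480/(1+0.1025)^5 + 3.1229/(1+0.1025)^6 + 49.8460/(1+0.1025)^6 = 37.4419

CHF 37.44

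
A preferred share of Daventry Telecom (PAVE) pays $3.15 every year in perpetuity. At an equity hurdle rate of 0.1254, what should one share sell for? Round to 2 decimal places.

Zero-growth DDM (perpetuity): P₀ = D/r = 3.15 / 0.1254 = 25.1196

$25.12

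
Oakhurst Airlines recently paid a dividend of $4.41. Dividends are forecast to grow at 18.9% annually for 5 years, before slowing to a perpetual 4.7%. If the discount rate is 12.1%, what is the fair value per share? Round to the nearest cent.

Two-stage DDM. Project D₁…D_5 at 0.189, terminal growth 0.047, discount at r = 0.121.
D_1 = 5.2435
D_2 = 6.2345
D_3 = 7.4128
D_4 = 8.8139
D_5 = 10.4797
Terminal value at t=5: TV = D_6/(r−g) = 10.9722/(0.121−0.047) = 148.2733
P₀ = 5.2435/(1+0.121)^1 + 6.2345/(1+0.121)^2 + 7.4128/(1+0.121)^3 + 8.8139/(1+0.121)^4 + 10.4797/(1+0.121)^5 + 148.2733/(1+0.121)^5 = 110.1620

$110.16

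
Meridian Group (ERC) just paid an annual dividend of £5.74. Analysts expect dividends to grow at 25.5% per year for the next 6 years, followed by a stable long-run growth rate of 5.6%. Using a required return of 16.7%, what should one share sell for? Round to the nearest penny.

£129.23

Two-stage DDM. Project D₁…D_6 at 0.255, terminal growth 0.056, discount at r = 0.167.
D_1 = 7.2037
D_2 = 9.0406
D_3 = 11.3460
D_4 = 14.2392
D_5 = 17.8702
D_6 = 22.4272
Terminal value at t=6: TV = D_7/(r−g) = 23.6831/(0.167−0.056) = 213.3611
P₀ = 7.2037/(1+0.167)^1 + 9.0406/(1+0.167)^2 + 11.3460/(1+0.167)^3 + 14.2392/(1+0.167)^4 + 17.8702/(1+0.167)^5 + 22.4272/(1+0.167)^6 + 213.3611/(1+0.167)^6 = 129.2296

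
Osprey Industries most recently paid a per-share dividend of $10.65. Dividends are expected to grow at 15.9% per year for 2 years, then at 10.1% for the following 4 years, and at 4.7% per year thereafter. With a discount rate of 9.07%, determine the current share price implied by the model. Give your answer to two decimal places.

Three-stage DDM. Project D₁…D_6; terminal Gordon value at t=6 with g = 0.047; discount at r = 0.0907.
D_1 = 12.3434
D_2 = 14.3059
D_3 = 15.7508
D_4 = 17.3417
D_5 = 19.0932
D_6 = 21.0216
TV_6 = 22.0096/(0.0907−0.047) = 503.6525
P₀ = Σ Dₜ/(1+r)ᵗ + TV_6/(1+r)^6 = 371.7482

$371.75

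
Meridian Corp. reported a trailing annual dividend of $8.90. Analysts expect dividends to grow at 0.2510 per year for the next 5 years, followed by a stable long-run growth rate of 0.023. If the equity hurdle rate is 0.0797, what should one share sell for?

$406.04

Two-stage DDM. Project D₁…D_5 at 0.251, terminal growth 0.023, discount at r = 0.0797.
D_1 = 11.1339
D_2 = 13.9285
D_3 = 17.4246
D_4 = 21.7981
D_5 = 27.2695
Terminal value at t=5: TV = D_6/(r−g) = 27.8967/(0.0797−0.023) = 492.0046
P₀ = 11.1339/(1+0.0797)^1 + 13.9285/(1+0.0797)^2 + 17.4246/(1+0.0797)^3 + 21.7981/(1+0.0797)^4 + 27.2695/(1+0.0797)^5 + 492.0046/(1+0.0797)^5 = 406.0444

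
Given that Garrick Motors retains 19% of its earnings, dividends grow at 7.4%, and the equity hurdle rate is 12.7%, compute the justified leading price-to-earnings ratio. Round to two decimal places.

15.28

Payout ratio b = 1 − 0.19 = 0.81.
Justified leading P/E = b/(r−g) = 0.81/(0.127−0.074) = 15.2830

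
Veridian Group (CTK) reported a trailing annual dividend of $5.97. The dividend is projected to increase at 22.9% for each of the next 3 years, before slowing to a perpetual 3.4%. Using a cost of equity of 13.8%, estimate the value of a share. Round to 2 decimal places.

$95.69

Two-stage DDM. Project D₁…D_3 at 0.229, terminal growth 0.034, discount at r = 0.138.
D_1 = 7.3371
D_2 = 9.0173
D_3 = 11.0823
Terminal value at t=3: TV = D_4/(r−g) = 11.4591/(0.138−0.034) = 110.1837
P₀ = 7.3371/(1+0.138)^1 + 9.0173/(1+0.138)^2 + 11.0823/(1+0.138)^3 + 110.1837/(1+0.138)^3 = 95.6937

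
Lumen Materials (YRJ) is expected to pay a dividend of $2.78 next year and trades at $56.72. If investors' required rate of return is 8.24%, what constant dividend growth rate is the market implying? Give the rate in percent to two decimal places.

3.34%

From P₀ = D₁/(r − g), the implied growth is g = r − D₁/P₀.
g = 0.0824 − 2.78/56.72 = 0.0824 − 0.04901 = 0.03339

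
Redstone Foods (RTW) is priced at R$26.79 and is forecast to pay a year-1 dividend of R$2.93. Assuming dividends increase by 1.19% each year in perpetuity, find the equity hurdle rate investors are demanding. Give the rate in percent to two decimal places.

Rearranging the constant-growth DDM: r = D₁/P₀ + g.
r = 2.9300 / 26.79 + 0.0119 = 0.10937 + 0.0119 = 0.12127

12.13%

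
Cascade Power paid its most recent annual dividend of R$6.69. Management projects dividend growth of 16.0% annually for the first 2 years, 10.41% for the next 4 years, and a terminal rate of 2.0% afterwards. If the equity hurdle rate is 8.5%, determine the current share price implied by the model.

Three-stage DDM. Project D₁…D_6; terminal Gordon value at t=6 with g = 0.02; discount at r = 0.085.
D_1 = 7.7604
D_2 = 9.0021
D_3 = 9.9392
D_4 = 10.9738
D_5 = 12.1162
D_6 = 13.3775
TV_6 = 13.6451/(0.085−0.02) = 209.9242
P₀ = Σ Dₜ/(1+r)ᵗ + TV_6/(1+r)^6 = 175.4288

R$175.43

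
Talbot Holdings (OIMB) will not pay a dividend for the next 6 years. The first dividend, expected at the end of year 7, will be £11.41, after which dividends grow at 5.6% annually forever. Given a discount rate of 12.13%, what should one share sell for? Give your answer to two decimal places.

£87.91

Deferred-dividend DDM. At t=6 the remaining stream is a growing perpetuity with first payment D_7 = 11.41.
V_6 = D_7/(r−g) = 11.41/(0.1213−0.056) = 174.7320
P₀ = V_6/(1+r)^6 = 174.7320/(1+0.1213)^6 = 87.9107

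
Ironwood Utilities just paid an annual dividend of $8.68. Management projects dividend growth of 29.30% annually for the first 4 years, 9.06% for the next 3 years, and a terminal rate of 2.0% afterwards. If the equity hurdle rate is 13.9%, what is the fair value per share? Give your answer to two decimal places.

Three-stage DDM. Project D₁…D_7; terminal Gordon value at t=7 with g = 0.02; discount at r = 0.139.
D_1 = 11.2232
D_2 = 14.5116
D_3 = 18.7636
D_4 = 24.2613
D_5 = 26.4594
D_6 = 28.8566
D_7 = 31.4710
TV_7 = 32.1004/(0.139−0.02) = 269.7513
P₀ = Σ Dₜ/(1+r)ᵗ + TV_7/(1+r)^7 = 196.2929

$196.29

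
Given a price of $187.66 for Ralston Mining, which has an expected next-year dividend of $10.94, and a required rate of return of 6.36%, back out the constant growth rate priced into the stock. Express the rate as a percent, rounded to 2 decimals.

0.53%

From P₀ = D₁/(r − g), the implied growth is g = r − D₁/P₀.
g = 0.0636 − 10.94/187.66 = 0.0636 − 0.05830 = 0.00530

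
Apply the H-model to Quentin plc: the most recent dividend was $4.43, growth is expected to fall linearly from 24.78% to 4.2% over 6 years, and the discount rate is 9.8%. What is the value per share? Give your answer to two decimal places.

$131.27

H-model: P₀ = D₀[(1+g_L) + H(g_S−g_L)]/(r−g_L), with H = 6/2 = 3.
P₀ = 4.43 × [(1+0.042) + 3×(0.2478−0.042)] / (0.098−0.042)
   = 4.43 × 1.6594 / 0.056 = 131.2704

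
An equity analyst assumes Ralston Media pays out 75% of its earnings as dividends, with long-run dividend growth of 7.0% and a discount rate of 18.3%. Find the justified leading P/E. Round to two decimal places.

6.64

Justified leading P/E = b/(r−g) = 0.75/(0.183−0.07) = 6.6372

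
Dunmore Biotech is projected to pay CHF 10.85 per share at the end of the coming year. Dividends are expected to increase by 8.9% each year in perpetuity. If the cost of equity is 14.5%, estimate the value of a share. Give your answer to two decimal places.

CHF 193.75

Gordon growth model: P₀ = D₁/(r − g), with D₁ = 10.85 given directly.
P₀ = 10.8500 / (0.145 − 0.089) = 10.8500 / 0.056 = 193.7500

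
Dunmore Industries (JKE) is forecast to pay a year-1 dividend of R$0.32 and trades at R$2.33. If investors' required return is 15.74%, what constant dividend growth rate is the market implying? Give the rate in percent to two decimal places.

2.01%

From P₀ = D₁/(r − g), the implied growth is g = r − D₁/P₀.
g = 0.1574 − 0.32/2.33 = 0.1574 − 0.13734 = 0.02006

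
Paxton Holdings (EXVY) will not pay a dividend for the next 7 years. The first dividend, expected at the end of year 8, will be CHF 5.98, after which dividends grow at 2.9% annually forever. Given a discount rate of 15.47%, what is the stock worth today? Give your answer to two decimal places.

CHF 17.38

Deferred-dividend DDM. At t=7 the remaining stream is a growing perpetuity with first payment D_8 = 5.98.
V_7 = D_8/(r−g) = 5.98/(0.1547−0.029) = 47.5736
P₀ = V_7/(1+r)^7 = 47.5736/(1+0.1547)^7 = 17.3813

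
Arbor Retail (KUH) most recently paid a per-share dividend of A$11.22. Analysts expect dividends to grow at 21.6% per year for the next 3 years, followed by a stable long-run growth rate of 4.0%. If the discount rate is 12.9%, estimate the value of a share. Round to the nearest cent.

Two-stage DDM. Project D₁…D_3 at 0.216, terminal growth 0.04, discount at r = 0.129.
D_1 = 13.6435
D_2 = 16.5905
D_3 = 20.1741
Terminal value at t=3: TV = D_4/(r−g) = 20.9810/(0.129−0.04) = 235.7420
P₀ = 13.6435/(1+0.129)^1 + 16.5905/(1+0.129)^2 + 20.1741/(1+0.129)^3 + 235.7420/(1+0.129)^3 = 202.9348

A$202.93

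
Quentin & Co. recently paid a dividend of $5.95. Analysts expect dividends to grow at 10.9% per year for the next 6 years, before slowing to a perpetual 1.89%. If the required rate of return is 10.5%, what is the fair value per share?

Two-stage DDM. Project D₁…D_6 at 0.109, terminal growth 0.0189, discount at r = 0.105.
D_1 = 6.5986
D_2 = 7.3178
D_3 = 8.1154
D_4 = 9.0000
D_5 = 9.9810
D_6 = 11.0689
Terminal value at t=6: TV = D_7/(r−g) = 11.2781/(0.105−0.0189) = 130.9889
P₀ = 6.5986/(1+0.105)^1 + 7.3178/(1+0.105)^2 + 8.1154/(1+0.105)^3 + 9.0000/(1+0.105)^4 + 9.9810/(1+0.105)^5 + 11.0689/(1+0.105)^6 + 130.9889/(1+0.105)^6 = 108.1100

$108.11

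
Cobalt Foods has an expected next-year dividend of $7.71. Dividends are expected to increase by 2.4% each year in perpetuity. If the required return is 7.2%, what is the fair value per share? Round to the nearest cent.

$160.62

Gordon growth model: P₀ = D₁/(r − g), with D₁ = 7.71 given directly.
P₀ = 7.7100 / (0.072 − 0.024) = 7.7100 / 0.048 = 160.6250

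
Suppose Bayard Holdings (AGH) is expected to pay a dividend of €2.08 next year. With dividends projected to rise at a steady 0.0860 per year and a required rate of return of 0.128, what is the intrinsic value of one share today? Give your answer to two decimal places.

€49.52

Gordon growth model: P₀ = D₁/(r − g), with D₁ = 2.08 given directly.
P₀ = 2.0800 / (0.128 − 0.086) = 2.0800 / 0.042 = 49.5238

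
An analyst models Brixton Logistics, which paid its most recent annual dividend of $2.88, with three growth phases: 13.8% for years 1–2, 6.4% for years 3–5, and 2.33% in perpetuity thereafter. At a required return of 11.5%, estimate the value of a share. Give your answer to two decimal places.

$43.23

Three-stage DDM. Project D₁…D_5; terminal Gordon value at t=5 with g = 0.0233; discount at r = 0.115.
D_1 = 3.2774
D_2 = 3.7297
D_3 = 3.9684
D_4 = 4.2224
D_5 = 4.4926
TV_5 = 4.5973/(0.115−0.0233) = 50.1344
P₀ = Σ Dₜ/(1+r)ᵗ + TV_5/(1+r)^5 = 43.2322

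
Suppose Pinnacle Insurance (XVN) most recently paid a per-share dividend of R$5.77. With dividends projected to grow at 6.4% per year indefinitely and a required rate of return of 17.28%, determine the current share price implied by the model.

R$56.43

Gordon growth model: P₀ = D₁/(r − g). D₁ = 5.77 × (1 + 0.064) = 6.1393.
P₀ = 6.1393 / (0.1728 − 0.064) = 6.1393 / 0.1088 = 56.4272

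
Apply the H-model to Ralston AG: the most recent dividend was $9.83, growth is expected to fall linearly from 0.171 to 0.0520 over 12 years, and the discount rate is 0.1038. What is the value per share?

H-model: P₀ = D₀[(1+g_L) + H(g_S−g_L)]/(r−g_L), with H = 12/2 = 6.
P₀ = 9.83 × [(1+0.052) + 6×(0.171−0.052)] / (0.1038−0.052)
   = 9.83 × 1.7660 / 0.0518 = 335.1309

$335.13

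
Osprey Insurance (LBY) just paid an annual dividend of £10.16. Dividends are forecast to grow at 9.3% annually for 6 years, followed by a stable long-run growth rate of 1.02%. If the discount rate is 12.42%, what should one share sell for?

£131.35

Two-stage DDM. Project D₁…D_6 at 0.093, terminal growth 0.0102, discount at r = 0.1242.
D_1 = 11.1049
D_2 = 12.1376
D_3 = 13.2664
D_4 = 14.5002
D_5 = 15.8487
D_6 = 17.3227
Terminal value at t=6: TV = D_7/(r−g) = 17.4994/(0.1242−0.0102) = 153.5031
P₀ = 11.1049/(1+0.1242)^1 + 12.1376/(1+0.1242)^2 + 13.2664/(1+0.1242)^3 + 14.5002/(1+0.1242)^4 + 15.8487/(1+0.1242)^5 + 17.3227/(1+0.1242)^6 + 153.5031/(1+0.1242)^6 = 131.3474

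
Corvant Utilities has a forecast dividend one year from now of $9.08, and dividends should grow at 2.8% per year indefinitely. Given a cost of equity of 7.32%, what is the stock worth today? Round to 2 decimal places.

$200.88

Gordon growth model: P₀ = D₁/(r − g), with D₁ = 9.08 given directly.
P₀ = 9.0800 / (0.0732 − 0.028) = 9.0800 / 0.0452 = 200.8850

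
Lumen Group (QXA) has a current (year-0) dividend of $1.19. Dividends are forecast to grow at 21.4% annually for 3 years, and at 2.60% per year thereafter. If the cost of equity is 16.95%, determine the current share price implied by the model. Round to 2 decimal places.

Two-stage DDM. Project D₁…D_3 at 0.214, terminal growth 0.026, discount at r = 0.1695.
D_1 = 1.4447
D_2 = 1.7538
D_3 = 2.1291
Terminal value at t=3: TV = D_4/(r−g) = 2.1845/(0.1695−0.026) = 15.2229
P₀ = 1.4447/(1+0.1695)^1 + 1.7538/(1+0.1695)^2 + 2.1291/(1+0.1695)^3 + 15.2229/(1+0.1695)^3 = 13.3656

$13.37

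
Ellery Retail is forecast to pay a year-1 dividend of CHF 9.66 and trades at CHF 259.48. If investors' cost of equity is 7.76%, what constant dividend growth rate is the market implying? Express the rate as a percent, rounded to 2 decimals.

4.04%

From P₀ = D₁/(r − g), the implied growth is g = r − D₁/P₀.
g = 0.0776 − 9.66/259.48 = 0.0776 − 0.03723 = 0.04037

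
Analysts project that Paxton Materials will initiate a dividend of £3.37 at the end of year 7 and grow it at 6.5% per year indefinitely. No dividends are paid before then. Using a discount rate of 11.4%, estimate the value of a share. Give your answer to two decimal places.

£35.99

Deferred-dividend DDM. At t=6 the remaining stream is a growing perpetuity with first payment D_7 = 3.37.
V_6 = D_7/(r−g) = 3.37/(0.114−0.065) = 68.7755
P₀ = V_6/(1+r)^6 = 68.7755/(1+0.114)^6 = 35.9851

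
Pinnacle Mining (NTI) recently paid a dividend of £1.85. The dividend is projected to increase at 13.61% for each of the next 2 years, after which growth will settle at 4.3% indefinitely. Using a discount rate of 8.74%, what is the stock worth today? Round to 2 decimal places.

£51.39

Two-stage DDM. Project D₁…D_2 at 0.1361, terminal growth 0.043, discount at r = 0.0874.
D_1 = 2.1018
D_2 = 2.3878
Terminal value at t=2: TV = D_3/(r−g) = 2.4905/(0.0874−0.043) = 56.0927
P₀ = 2.1018/(1+0.0874)^1 + 2.3878/(1+0.0874)^2 + 56.0927/(1+0.0874)^2 = 51.3904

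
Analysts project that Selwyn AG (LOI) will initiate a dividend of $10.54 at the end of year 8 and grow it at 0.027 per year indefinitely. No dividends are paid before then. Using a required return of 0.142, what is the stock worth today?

Deferred-dividend DDM. At t=7 the remaining stream is a growing perpetuity with first payment D_8 = 10.54.
V_7 = D_8/(r−g) = 10.54/(0.142−0.027) = 91.6522
P₀ = V_7/(1+r)^7 = 91.6522/(1+0.142)^7 = 36.1810

$36.18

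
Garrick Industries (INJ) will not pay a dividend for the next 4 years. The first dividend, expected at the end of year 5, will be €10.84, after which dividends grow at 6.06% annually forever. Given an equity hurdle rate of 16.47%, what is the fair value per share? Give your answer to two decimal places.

€56.59

Deferred-dividend DDM. At t=4 the remaining stream is a growing perpetuity with first payment D_5 = 10.84.
V_4 = D_5/(r−g) = 10.84/(0.1647−0.0606) = 104.1306
P₀ = V_4/(1+r)^4 = 104.1306/(1+0.1647)^4 = 56.5877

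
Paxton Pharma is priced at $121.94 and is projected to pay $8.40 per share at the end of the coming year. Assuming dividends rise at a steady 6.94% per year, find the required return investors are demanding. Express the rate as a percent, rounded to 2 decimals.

Rearranging the constant-growth DDM: r = D₁/P₀ + g.
r = 8.4000 / 121.94 + 0.0694 = 0.06889 + 0.0694 = 0.13829

13.83%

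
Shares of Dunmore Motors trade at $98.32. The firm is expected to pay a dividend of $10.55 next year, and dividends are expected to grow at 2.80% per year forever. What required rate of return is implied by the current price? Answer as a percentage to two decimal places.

13.53%

Rearranging the constant-growth DDM: r = D₁/P₀ + g.
r = 10.5500 / 98.32 + 0.028 = 0.10730 + 0.028 = 0.13530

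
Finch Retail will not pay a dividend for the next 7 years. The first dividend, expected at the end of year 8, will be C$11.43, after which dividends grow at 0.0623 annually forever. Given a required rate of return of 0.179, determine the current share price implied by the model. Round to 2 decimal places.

Deferred-dividend DDM. At t=7 the remaining stream is a growing perpetuity with first payment D_8 = 11.43.
V_7 = D_8/(r−g) = 11.43/(0.179−0.0623) = 97.9434
P₀ = V_7/(1+r)^7 = 97.9434/(1+0.179)^7 = 30.9299

C$30.93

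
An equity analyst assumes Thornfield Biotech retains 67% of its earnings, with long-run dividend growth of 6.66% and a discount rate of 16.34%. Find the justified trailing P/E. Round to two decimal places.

Payout ratio b = 1 − 0.67 = 0.33.
Justified trailing P/E = b(1+g)/(r−g) = 0.33×(1+0.0666)/(0.1634−0.0666) = 3.6361

3.64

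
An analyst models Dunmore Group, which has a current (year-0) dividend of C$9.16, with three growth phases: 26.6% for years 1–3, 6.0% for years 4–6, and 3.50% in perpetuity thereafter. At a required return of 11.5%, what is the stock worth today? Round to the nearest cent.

C$221.05

Three-stage DDM. Project D₁…D_6; terminal Gordon value at t=6 with g = 0.035; discount at r = 0.115.
D_1 = 11.5966
D_2 = 14.6812
D_3 = 18.5865
D_4 = 19.7016
D_5 = 20.8837
D_6 = 22.1368
TV_6 = 22.9116/(0.115−0.035) = 286.3944
P₀ = Σ Dₜ/(1+r)ᵗ + TV_6/(1+r)^6 = 221.0473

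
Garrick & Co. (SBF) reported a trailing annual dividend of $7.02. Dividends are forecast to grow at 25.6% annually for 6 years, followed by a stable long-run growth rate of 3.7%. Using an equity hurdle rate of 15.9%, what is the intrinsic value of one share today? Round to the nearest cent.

Two-stage DDM. Project D₁…D_6 at 0.256, terminal growth 0.037, discount at r = 0.159.
D_1 = 8.8171
D_2 = 11.0743
D_3 = 13.9093
D_4 = 17.4701
D_5 = 21.9425
D_6 = 27.5597
Terminal value at t=6: TV = D_7/(r−g) = 28.5794/(0.159−0.037) = 234.2577
P₀ = 8.8171/(1+0.159)^1 + 11.0743/(1+0.159)^2 + 13.9093/(1+0.159)^3 + 17.4701/(1+0.159)^4 + 21.9425/(1+0.159)^5 + 27.5597/(1+0.159)^6 + 234.2577/(1+0.159)^6 = 152.9786

$152.98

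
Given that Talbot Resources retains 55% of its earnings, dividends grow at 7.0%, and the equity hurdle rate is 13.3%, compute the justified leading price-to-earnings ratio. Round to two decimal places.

7.14

Payout ratio b = 1 − 0.55 = 0.45.
Justified leading P/E = b/(r−g) = 0.45/(0.133−0.07) = 7.1429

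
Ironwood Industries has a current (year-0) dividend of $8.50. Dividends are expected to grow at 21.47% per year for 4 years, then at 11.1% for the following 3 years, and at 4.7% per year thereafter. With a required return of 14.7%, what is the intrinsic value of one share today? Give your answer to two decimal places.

Three-stage DDM. Project D₁…D_7; terminal Gordon value at t=7 with g = 0.047; discount at r = 0.147.
D_1 = 10.3250
D_2 = 12.5417
D_3 = 15.2344
D_4 = 18.5053
D_5 = 20.5593
D_6 = 22.8414
D_7 = 25.3768
TV_7 = 26.5695/(0.147−0.047) = 265.6953
P₀ = Σ Dₜ/(1+r)ᵗ + TV_7/(1+r)^7 = 171.1529

$171.15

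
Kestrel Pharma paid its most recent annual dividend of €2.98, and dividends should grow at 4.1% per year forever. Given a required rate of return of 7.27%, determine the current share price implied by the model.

Gordon growth model: P₀ = D₁/(r − g). D₁ = 2.98 × (1 + 0.041) = 3.1022.
P₀ = 3.1022 / (0.0727 − 0.041) = 3.1022 / 0.0317 = 97.8606

€97.86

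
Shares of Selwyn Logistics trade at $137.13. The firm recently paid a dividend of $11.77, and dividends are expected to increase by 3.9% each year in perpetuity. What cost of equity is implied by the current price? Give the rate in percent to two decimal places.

12.82%

Rearranging the constant-growth DDM: r = D₁/P₀ + g.
D₁ = 11.77 × (1 + 0.039) = 12.2290.
r = 12.2290 / 137.13 + 0.039 = 0.08918 + 0.039 = 0.12818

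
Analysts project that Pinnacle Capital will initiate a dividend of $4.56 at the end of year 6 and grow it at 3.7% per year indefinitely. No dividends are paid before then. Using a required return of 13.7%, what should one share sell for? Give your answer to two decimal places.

Deferred-dividend DDM. At t=5 the remaining stream is a growing perpetuity with first payment D_6 = 4.56.
V_5 = D_6/(r−g) = 4.56/(0.137−0.037) = 45.6000
P₀ = V_5/(1+r)^5 = 45.6000/(1+0.137)^5 = 23.9973

$24.00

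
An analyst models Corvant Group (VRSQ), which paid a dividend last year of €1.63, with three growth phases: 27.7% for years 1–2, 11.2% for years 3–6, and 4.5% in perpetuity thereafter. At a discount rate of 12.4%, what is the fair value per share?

Three-stage DDM. Project D₁…D_6; terminal Gordon value at t=6 with g = 0.045; discount at r = 0.124.
D_1 = 2.0815
D_2 = 2.6581
D_3 = 2.9558
D_4 = 3.2868
D_5 = 3.6550
D_6 = 4.0643
TV_6 = 4.2472/(0.124−0.045) = 53.7623
P₀ = Σ Dₜ/(1+r)ᵗ + TV_6/(1+r)^6 = 38.8106

€38.81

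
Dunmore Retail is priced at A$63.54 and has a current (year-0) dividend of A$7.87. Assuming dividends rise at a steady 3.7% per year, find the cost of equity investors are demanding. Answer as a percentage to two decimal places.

Rearranging the constant-growth DDM: r = D₁/P₀ + g.
D₁ = 7.87 × (1 + 0.037) = 8.1612.
r = 8.1612 / 63.54 + 0.037 = 0.12844 + 0.037 = 0.16544

16.54%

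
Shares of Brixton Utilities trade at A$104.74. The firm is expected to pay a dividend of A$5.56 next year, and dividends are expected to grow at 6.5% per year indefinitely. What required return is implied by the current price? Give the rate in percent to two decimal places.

11.81%

Rearranging the constant-growth DDM: r = D₁/P₀ + g.
r = 5.5600 / 104.74 + 0.065 = 0.05308 + 0.065 = 0.11808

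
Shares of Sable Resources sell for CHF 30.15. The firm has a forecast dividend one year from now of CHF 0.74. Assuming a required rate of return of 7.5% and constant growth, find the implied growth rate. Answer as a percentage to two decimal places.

From P₀ = D₁/(r − g), the implied growth is g = r − D₁/P₀.
g = 0.075 − 0.74/30.15 = 0.075 − 0.02454 = 0.05046

5.05%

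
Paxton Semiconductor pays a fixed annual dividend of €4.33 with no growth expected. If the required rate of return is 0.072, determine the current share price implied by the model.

Zero-growth DDM (perpetuity): P₀ = D/r = 4.33 / 0.072 = 60.1389

€60.14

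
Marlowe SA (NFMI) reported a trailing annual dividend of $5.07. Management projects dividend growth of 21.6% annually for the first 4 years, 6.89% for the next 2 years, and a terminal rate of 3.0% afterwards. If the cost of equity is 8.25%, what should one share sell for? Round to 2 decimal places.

$197.62

Three-stage DDM. Project D₁…D_6; terminal Gordon value at t=6 with g = 0.03; discount at r = 0.0825.
D_1 = 6.1651
D_2 = 7.4968
D_3 = 9.1161
D_4 = 11.0852
D_5 = 11.8489
D_6 = 12.6653
TV_6 = 13.0453/(0.0825−0.03) = 248.4817
P₀ = Σ Dₜ/(1+r)ᵗ + TV_6/(1+r)^6 = 197.6236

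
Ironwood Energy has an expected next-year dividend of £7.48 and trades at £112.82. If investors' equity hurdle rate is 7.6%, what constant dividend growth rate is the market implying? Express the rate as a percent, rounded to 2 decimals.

From P₀ = D₁/(r − g), the implied growth is g = r − D₁/P₀.
g = 0.076 − 7.48/112.82 = 0.076 − 0.06630 = 0.00970

0.97%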